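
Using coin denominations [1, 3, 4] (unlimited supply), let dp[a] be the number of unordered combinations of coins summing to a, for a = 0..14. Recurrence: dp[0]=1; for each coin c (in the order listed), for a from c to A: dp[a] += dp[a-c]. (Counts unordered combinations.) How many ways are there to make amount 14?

after  coin     0     1     2     3     4     5     6     7     8     9    10    11    12    13    14
          1     1     1     1     1     1     1     1     1     1     1     1     1     1     1     1
          3     1     1     1     2     2     2     3     3     3     4     4     4     5     5     5
          4     1     1     1     2     3     3     4     5     6     7     8     9    11    12    13

13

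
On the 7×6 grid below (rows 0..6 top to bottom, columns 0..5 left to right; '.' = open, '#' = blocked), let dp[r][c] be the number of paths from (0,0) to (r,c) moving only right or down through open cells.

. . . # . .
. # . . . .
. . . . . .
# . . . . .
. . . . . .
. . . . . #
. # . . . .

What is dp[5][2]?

r\c   0   1   2   3   4   5
  0   1   1   1   0   0   0
  1   1   0   1   1   1   1
  2   1   1   2   3   4   5
  3   0   1   3   6  10  15
  4   0   1   4  10  20  35
  5   0   1   5  15  35   0
  6   0   0   5  20  55  55

5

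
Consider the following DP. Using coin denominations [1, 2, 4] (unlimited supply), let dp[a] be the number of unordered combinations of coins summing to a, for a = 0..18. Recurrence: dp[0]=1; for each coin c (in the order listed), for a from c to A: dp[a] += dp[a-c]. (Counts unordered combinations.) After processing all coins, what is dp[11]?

after  coin     0     1     2     3     4     5     6     7     8     9    10    11    12    13    14    15    16    17    18
          1     1     1     1     1     1     1     1     1     1     1     1     1     1     1     1     1     1     1     1
          2     1     1     2     2     3     3     4     4     5     5     6     6     7     7     8     8     9     9    10
          4     1     1     2     2     4     4     6     6     9     9    12    12    16    16    20    20    25    25    30

12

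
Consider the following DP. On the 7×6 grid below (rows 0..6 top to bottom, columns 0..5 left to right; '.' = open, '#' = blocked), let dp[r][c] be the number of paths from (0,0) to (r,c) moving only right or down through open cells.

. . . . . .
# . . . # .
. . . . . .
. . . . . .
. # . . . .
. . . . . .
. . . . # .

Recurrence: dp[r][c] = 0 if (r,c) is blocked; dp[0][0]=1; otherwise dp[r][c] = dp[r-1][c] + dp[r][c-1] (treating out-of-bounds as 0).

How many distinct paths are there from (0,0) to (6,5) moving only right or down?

101

r\c   0   1   2   3   4   5
  0   1   1   1   1   1   1
  1   0   1   2   3   0   1
  2   0   1   3   6   6   7
  3   0   1   4  10  16  23
  4   0   0   4  14  30  53
  5   0   0   4  18  48 101
  6   0   0   4  22   0 101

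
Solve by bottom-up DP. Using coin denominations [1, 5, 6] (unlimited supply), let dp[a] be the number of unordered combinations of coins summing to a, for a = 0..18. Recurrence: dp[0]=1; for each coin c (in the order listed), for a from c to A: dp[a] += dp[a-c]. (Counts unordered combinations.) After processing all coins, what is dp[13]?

after  coin     0     1     2     3     4     5     6     7     8     9    10    11    12    13    14    15    16    17    18
          1     1     1     1     1     1     1     1     1     1     1     1     1     1     1     1     1     1     1     1
          5     1     1     1     1     1     2     2     2     2     2     3     3     3     3     3     4     4     4     4
          6     1     1     1     1     1     2     3     3     3     3     4     5     6     6     6     7     8     9    10

6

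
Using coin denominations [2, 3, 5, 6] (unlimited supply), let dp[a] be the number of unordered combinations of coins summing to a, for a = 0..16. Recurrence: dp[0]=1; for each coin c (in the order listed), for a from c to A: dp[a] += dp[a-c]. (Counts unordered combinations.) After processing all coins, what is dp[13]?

after  coin     0     1     2     3     4     5     6     7     8     9    10    11    12    13    14    15    16
          2     1     0     1     0     1     0     1     0     1     0     1     0     1     0     1     0     1
          3     1     0     1     1     1     1     2     1     2     2     2     2     3     2     3     3     3
          5     1     0     1     1     1     2     2     2     3     3     4     4     5     5     6     7     7
          6     1     0     1     1     1     2     3     2     4     4     5     6     8     7    10    11    12

7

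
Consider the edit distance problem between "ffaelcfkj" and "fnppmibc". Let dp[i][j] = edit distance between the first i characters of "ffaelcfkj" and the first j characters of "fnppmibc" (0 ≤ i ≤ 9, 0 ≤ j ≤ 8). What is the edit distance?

8

   ''  f  n  p  p  m  i  b  c
''  0  1  2  3  4  5  6  7  8
 f  1  0  1  2  3  4  5  6  7
 f  2  1  1  2  3  4  5  6  7
 a  3  2  2  2  3  4  5  6  7
 e  4  3  3  3  3  4  5  6  7
 l  5  4  4  4  4  4  5  6  7
 c  6  5  5  5  5  5  5  6  6
 f  7  6  6  6  6  6  6  6  7
 k  8  7  7  7  7  7  7  7  7
 j  9  8  8  8  8  8  8  8  8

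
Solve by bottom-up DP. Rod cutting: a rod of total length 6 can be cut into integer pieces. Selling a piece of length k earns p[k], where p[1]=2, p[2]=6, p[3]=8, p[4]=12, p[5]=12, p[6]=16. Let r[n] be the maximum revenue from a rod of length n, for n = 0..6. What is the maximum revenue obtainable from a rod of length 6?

   n    0    1    2    3    4    5    6
r[n]    0    2    6    8   12   14   18

18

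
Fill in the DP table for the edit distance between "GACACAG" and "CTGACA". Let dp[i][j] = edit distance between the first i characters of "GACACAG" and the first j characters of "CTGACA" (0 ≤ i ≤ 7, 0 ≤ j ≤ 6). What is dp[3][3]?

3

   ''  C  T  G  A  C  A
''  0  1  2  3  4  5  6
 G  1  1  2  2  3  4  5
 A  2  2  2  3  2  3  4
 C  3  2  3  3  3  2  3
 A  4  3  3  4  3  3  2
 C  5  4  4  4  4  3  3
 A  6  5  5  5  4  4  3
 G  7  6  6  5  5  5  4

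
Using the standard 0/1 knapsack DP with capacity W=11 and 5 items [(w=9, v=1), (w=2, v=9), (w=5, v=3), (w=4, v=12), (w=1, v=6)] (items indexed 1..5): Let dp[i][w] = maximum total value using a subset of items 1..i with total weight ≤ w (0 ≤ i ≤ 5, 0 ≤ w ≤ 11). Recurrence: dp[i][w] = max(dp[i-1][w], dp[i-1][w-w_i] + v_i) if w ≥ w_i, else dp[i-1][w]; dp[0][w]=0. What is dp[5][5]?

i\w   0   1   2   3   4   5   6   7   8   9  10  11
  0   0   0   0   0   0   0   0   0   0   0   0   0
  1   0   0   0   0   0   0   0   0   0   1   1   1
  2   0   0   9   9   9   9   9   9   9   9   9  10
  3   0   0   9   9   9   9   9  12  12  12  12  12
  4   0   0   9   9  12  12  21  21  21  21  21  24
  5   0   6   9  15  15  18  21  27  27  27  27  27

18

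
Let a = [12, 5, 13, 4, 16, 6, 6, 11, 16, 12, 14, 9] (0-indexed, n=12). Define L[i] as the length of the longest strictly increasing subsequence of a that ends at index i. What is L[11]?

3

   i    0    1    2    3    4    5    6    7    8    9   10   11
a[i]   12    5   13    4   16    6    6   11   16   12   14    9
L[i]    1    1    2    1    3    2    2    3    4    4    5    3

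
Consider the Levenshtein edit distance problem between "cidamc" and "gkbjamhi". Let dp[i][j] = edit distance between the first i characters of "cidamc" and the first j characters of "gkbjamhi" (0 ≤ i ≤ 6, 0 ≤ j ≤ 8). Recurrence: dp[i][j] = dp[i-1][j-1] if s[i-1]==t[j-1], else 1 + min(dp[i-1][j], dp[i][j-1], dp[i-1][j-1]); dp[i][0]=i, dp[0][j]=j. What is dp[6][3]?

   ''  g  k  b  j  a  m  h  i
''  0  1  2  3  4  5  6  7  8
 c  1  1  2  3  4  5  6  7  8
 i  2  2  2  3  4  5  6  7  7
 d  3  3  3  3  4  5  6  7  8
 a  4  4  4  4  4  4  5  6  7
 m  5  5  5  5  5  5  4  5  6
 c  6  6  6  6  6  6  5  5  6

6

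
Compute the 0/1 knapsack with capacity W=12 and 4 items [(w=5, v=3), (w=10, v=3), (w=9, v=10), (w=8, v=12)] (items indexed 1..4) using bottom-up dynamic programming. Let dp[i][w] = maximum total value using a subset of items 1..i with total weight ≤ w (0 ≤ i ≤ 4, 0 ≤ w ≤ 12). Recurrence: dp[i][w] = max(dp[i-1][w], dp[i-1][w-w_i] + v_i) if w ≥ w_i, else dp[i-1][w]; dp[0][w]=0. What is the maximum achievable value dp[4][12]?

i\w   0   1   2   3   4   5   6   7   8   9  10  11  12
  0   0   0   0   0   0   0   0   0   0   0   0   0   0
  1   0   0   0   0   0   3   3   3   3   3   3   3   3
  2   0   0   0   0   0   3   3   3   3   3   3   3   3
  3   0   0   0   0   0   3   3   3   3  10  10  10  10
  4   0   0   0   0   0   3   3   3  12  12  12  12  12

12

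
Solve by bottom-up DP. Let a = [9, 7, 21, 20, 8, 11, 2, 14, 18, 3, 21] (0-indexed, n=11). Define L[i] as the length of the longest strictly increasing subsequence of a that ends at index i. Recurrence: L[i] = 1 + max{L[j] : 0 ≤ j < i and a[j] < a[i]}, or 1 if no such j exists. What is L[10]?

6

   i    0    1    2    3    4    5    6    7    8    9   10
a[i]    9    7   21   20    8   11    2   14   18    3   21
L[i]    1    1    2    2    2    3    1    4    5    2    6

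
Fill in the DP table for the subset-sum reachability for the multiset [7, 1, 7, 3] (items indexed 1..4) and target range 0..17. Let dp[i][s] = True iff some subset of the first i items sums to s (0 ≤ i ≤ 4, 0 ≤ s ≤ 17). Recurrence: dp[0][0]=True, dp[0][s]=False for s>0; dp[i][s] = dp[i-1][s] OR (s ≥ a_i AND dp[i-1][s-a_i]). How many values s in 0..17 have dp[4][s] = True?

11

i\s   0   1   2   3   4   5   6   7   8   9  10  11  12  13  14  15  16  17
  0   T   F   F   F   F   F   F   F   F   F   F   F   F   F   F   F   F   F
  1   T   F   F   F   F   F   F   T   F   F   F   F   F   F   F   F   F   F
  2   T   T   F   F   F   F   F   T   T   F   F   F   F   F   F   F   F   F
  3   T   T   F   F   F   F   F   T   T   F   F   F   F   F   T   T   F   F
  4   T   T   F   T   T   F   F   T   T   F   T   T   F   F   T   T   F   T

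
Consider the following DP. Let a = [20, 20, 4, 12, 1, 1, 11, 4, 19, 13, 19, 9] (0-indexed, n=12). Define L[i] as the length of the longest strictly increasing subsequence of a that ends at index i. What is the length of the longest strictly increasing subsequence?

   i    0    1    2    3    4    5    6    7    8    9   10   11
a[i]   20   20    4   12    1    1   11    4   19   13   19    9
L[i]    1    1    1    2    1    1    2    2    3    3    4    3

4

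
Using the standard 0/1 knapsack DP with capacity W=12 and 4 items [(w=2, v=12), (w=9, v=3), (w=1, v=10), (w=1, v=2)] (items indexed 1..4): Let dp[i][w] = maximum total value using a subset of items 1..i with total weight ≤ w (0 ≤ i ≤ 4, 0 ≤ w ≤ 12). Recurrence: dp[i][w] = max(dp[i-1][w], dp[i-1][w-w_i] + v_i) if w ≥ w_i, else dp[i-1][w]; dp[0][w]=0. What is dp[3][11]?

i\w   0   1   2   3   4   5   6   7   8   9  10  11  12
  0   0   0   0   0   0   0   0   0   0   0   0   0   0
  1   0   0  12  12  12  12  12  12  12  12  12  12  12
  2   0   0  12  12  12  12  12  12  12  12  12  15  15
  3   0  10  12  22  22  22  22  22  22  22  22  22  25
  4   0  10  12  22  24  24  24  24  24  24  24  24  25

22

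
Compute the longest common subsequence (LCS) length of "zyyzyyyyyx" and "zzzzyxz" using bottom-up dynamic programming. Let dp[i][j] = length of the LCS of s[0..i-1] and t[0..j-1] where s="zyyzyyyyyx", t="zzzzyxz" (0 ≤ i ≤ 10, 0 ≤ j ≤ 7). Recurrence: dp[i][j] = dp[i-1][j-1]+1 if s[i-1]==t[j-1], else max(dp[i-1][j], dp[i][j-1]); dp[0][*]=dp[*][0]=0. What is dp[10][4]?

   ''  z  z  z  z  y  x  z
''  0  0  0  0  0  0  0  0
 z  0  1  1  1  1  1  1  1
 y  0  1  1  1  1  2  2  2
 y  0  1  1  1  1  2  2  2
 z  0  1  2  2  2  2  2  3
 y  0  1  2  2  2  3  3  3
 y  0  1  2  2  2  3  3  3
 y  0  1  2  2  2  3  3  3
 y  0  1  2  2  2  3  3  3
 y  0  1  2  2  2  3  3  3
 x  0  1  2  2  2  3  4  4

2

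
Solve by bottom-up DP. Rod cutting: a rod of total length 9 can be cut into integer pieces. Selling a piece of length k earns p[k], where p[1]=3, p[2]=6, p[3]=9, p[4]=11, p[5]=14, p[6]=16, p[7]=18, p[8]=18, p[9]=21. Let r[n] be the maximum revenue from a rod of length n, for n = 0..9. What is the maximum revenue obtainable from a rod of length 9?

   n    0    1    2    3    4    5    6    7    8    9
r[n]    0    3    6    9   12   15   18   21   24   27

27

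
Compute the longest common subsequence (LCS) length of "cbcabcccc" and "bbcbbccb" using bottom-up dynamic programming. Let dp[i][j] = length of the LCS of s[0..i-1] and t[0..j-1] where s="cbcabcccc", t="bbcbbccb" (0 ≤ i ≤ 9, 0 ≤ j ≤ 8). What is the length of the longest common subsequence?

5

   ''  b  b  c  b  b  c  c  b
''  0  0  0  0  0  0  0  0  0
 c  0  0  0  1  1  1  1  1  1
 b  0  1  1  1  2  2  2  2  2
 c  0  1  1  2  2  2  3  3  3
 a  0  1  1  2  2  2  3  3  3
 b  0  1  2  2  3  3  3  3  4
 c  0  1  2  3  3  3  4  4  4
 c  0  1  2  3  3  3  4  5  5
 c  0  1  2  3  3  3  4  5  5
 c  0  1  2  3  3  3  4  5  5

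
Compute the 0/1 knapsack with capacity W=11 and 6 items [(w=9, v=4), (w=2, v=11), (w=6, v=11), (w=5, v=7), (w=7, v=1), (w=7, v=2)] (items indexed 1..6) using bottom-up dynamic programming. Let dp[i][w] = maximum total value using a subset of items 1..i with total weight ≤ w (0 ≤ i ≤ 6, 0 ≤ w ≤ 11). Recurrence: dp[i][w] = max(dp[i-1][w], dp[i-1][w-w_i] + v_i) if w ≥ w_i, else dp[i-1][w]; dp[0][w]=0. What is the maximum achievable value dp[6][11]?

22

i\w   0   1   2   3   4   5   6   7   8   9  10  11
  0   0   0   0   0   0   0   0   0   0   0   0   0
  1   0   0   0   0   0   0   0   0   0   4   4   4
  2   0   0  11  11  11  11  11  11  11  11  11  15
  3   0   0  11  11  11  11  11  11  22  22  22  22
  4   0   0  11  11  11  11  11  18  22  22  22  22
  5   0   0  11  11  11  11  11  18  22  22  22  22
  6   0   0  11  11  11  11  11  18  22  22  22  22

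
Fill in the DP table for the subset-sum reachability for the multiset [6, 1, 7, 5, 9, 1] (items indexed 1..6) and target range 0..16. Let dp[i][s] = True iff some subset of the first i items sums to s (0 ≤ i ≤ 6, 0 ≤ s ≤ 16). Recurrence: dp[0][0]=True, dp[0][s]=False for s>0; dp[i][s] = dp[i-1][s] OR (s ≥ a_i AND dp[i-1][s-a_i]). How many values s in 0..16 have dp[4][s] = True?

10

i\s   0   1   2   3   4   5   6   7   8   9  10  11  12  13  14  15  16
  0   T   F   F   F   F   F   F   F   F   F   F   F   F   F   F   F   F
  1   T   F   F   F   F   F   T   F   F   F   F   F   F   F   F   F   F
  2   T   T   F   F   F   F   T   T   F   F   F   F   F   F   F   F   F
  3   T   T   F   F   F   F   T   T   T   F   F   F   F   T   T   F   F
  4   T   T   F   F   F   T   T   T   T   F   F   T   T   T   T   F   F
  5   T   T   F   F   F   T   T   T   T   T   T   T   T   T   T   T   T
  6   T   T   T   F   F   T   T   T   T   T   T   T   T   T   T   T   T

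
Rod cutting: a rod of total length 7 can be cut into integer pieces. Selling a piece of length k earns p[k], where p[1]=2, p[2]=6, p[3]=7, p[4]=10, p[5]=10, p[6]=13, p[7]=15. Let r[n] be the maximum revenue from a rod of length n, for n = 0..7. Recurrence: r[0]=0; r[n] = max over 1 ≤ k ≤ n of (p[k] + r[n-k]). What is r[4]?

12

   n    0    1    2    3    4    5    6    7
r[n]    0    2    6    8   12   14   18   20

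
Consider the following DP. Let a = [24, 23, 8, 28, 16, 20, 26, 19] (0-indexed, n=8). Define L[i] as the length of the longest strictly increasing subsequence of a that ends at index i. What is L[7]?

3

   i    0    1    2    3    4    5    6    7
a[i]   24   23    8   28   16   20   26   19
L[i]    1    1    1    2    2    3    4    3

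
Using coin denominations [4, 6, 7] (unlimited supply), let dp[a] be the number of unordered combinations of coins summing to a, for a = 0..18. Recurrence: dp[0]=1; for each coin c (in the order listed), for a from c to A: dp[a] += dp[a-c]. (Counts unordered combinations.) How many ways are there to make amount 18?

after  coin     0     1     2     3     4     5     6     7     8     9    10    11    12    13    14    15    16    17    18
          4     1     0     0     0     1     0     0     0     1     0     0     0     1     0     0     0     1     0     0
          6     1     0     0     0     1     0     1     0     1     0     1     0     2     0     1     0     2     0     2
          7     1     0     0     0     1     0     1     1     1     0     1     1     2     1     2     1     2     1     3

3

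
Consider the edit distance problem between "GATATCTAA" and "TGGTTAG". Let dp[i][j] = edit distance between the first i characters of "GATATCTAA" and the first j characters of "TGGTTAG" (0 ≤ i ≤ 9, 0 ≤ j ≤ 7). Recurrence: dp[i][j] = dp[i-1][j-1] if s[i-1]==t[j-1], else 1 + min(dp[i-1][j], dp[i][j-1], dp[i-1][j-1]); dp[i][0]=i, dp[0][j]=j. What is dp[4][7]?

4

   ''  T  G  G  T  T  A  G
''  0  1  2  3  4  5  6  7
 G  1  1  1  2  3  4  5  6
 A  2  2  2  2  3  4  4  5
 T  3  2  3  3  2  3  4  5
 A  4  3  3  4  3  3  3  4
 T  5  4  4  4  4  3  4  4
 C  6  5  5  5  5  4  4  5
 T  7  6  6  6  5  5  5  5
 A  8  7  7  7  6  6  5  6
 A  9  8  8  8  7  7  6  6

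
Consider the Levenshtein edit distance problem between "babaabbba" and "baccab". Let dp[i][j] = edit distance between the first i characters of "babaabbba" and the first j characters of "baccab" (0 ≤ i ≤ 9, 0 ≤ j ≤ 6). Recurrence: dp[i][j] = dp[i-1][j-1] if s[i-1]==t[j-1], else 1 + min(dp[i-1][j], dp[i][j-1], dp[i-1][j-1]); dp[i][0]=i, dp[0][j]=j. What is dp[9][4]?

7

   ''  b  a  c  c  a  b
''  0  1  2  3  4  5  6
 b  1  0  1  2  3  4  5
 a  2  1  0  1  2  3  4
 b  3  2  1  1  2  3  3
 a  4  3  2  2  2  2  3
 a  5  4  3  3  3  2  3
 b  6  5  4  4  4  3  2
 b  7  6  5  5  5  4  3
 b  8  7  6  6  6  5  4
 a  9  8  7  7  7  6  5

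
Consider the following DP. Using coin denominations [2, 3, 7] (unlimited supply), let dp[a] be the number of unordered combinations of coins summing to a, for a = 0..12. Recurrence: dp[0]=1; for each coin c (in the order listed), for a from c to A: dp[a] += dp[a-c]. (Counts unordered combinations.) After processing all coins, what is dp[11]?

after  coin     0     1     2     3     4     5     6     7     8     9    10    11    12
          2     1     0     1     0     1     0     1     0     1     0     1     0     1
          3     1     0     1     1     1     1     2     1     2     2     2     2     3
          7     1     0     1     1     1     1     2     2     2     3     3     3     4

3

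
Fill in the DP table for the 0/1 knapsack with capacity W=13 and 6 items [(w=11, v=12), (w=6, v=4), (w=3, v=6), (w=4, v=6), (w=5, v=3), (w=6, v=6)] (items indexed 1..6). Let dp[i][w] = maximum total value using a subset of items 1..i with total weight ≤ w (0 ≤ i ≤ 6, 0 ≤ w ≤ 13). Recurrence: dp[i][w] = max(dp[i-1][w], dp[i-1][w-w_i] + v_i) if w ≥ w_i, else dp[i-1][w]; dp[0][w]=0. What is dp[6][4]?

6

i\w   0   1   2   3   4   5   6   7   8   9  10  11  12  13
  0   0   0   0   0   0   0   0   0   0   0   0   0   0   0
  1   0   0   0   0   0   0   0   0   0   0   0  12  12  12
  2   0   0   0   0   0   0   4   4   4   4   4  12  12  12
  3   0   0   0   6   6   6   6   6   6  10  10  12  12  12
  4   0   0   0   6   6   6   6  12  12  12  12  12  12  16
  5   0   0   0   6   6   6   6  12  12  12  12  12  15  16
  6   0   0   0   6   6   6   6  12  12  12  12  12  15  18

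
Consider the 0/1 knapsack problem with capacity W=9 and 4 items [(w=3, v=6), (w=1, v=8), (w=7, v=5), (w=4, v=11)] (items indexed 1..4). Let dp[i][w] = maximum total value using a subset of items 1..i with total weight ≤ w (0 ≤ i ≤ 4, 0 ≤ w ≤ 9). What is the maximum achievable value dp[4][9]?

i\w   0   1   2   3   4   5   6   7   8   9
  0   0   0   0   0   0   0   0   0   0   0
  1   0   0   0   6   6   6   6   6   6   6
  2   0   8   8   8  14  14  14  14  14  14
  3   0   8   8   8  14  14  14  14  14  14
  4   0   8   8   8  14  19  19  19  25  25

25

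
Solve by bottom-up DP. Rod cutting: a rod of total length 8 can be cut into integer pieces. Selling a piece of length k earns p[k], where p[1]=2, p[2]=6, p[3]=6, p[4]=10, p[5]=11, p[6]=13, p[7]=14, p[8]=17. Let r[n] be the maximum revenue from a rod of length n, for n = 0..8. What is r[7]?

   n    0    1    2    3    4    5    6    7    8
r[n]    0    2    6    8   12   14   18   20   24

20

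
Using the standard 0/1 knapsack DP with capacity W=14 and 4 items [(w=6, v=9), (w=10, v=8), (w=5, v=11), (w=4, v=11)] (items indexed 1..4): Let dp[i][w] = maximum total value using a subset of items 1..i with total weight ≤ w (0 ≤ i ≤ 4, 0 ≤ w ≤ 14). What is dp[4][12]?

22

i\w   0   1   2   3   4   5   6   7   8   9  10  11  12  13  14
  0   0   0   0   0   0   0   0   0   0   0   0   0   0   0   0
  1   0   0   0   0   0   0   9   9   9   9   9   9   9   9   9
  2   0   0   0   0   0   0   9   9   9   9   9   9   9   9   9
  3   0   0   0   0   0  11  11  11  11  11  11  20  20  20  20
  4   0   0   0   0  11  11  11  11  11  22  22  22  22  22  22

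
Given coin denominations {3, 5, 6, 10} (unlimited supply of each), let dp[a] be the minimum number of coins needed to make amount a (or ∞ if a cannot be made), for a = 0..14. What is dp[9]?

 a  0  1  2  3  4  5  6  7  8  9 10 11 12 13 14
dp  0  -  -  1  -  1  1  -  2  2  1  2  2  2  3
(- denotes ∞ / unreachable)

2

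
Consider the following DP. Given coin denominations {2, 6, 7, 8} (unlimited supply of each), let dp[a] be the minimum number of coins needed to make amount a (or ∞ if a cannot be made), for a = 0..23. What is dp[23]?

3

 a  0  1  2  3  4  5  6  7  8  9 10 11 12 13 14 15 16 17 18 19 20 21 22 23
dp  0  -  1  -  2  -  1  1  1  2  2  3  2  2  2  2  2  3  3  3  3  3  3  3
(- denotes ∞ / unreachable)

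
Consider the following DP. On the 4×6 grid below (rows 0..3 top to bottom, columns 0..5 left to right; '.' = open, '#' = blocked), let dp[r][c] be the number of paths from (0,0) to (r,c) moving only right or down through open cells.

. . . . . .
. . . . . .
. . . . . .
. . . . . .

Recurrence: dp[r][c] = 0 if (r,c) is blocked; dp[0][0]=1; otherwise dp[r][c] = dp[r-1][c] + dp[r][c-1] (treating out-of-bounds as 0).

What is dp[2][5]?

r\c   0   1   2   3   4   5
  0   1   1   1   1   1   1
  1   1   2   3   4   5   6
  2   1   3   6  10  15  21
  3   1   4  10  20  35  56

21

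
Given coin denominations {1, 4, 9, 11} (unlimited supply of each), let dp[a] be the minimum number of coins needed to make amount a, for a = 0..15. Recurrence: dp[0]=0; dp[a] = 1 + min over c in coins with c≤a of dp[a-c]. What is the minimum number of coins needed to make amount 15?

2

 a  0  1  2  3  4  5  6  7  8  9 10 11 12 13 14 15
dp  0  1  2  3  1  2  3  4  2  1  2  1  2  2  3  2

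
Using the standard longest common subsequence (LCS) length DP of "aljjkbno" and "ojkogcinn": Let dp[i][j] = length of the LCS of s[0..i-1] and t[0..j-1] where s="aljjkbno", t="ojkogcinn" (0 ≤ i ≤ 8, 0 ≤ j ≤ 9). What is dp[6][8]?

2

   ''  o  j  k  o  g  c  i  n  n
''  0  0  0  0  0  0  0  0  0  0
 a  0  0  0  0  0  0  0  0  0  0
 l  0  0  0  0  0  0  0  0  0  0
 j  0  0  1  1  1  1  1  1  1  1
 j  0  0  1  1  1  1  1  1  1  1
 k  0  0  1  2  2  2  2  2  2  2
 b  0  0  1  2  2  2  2  2  2  2
 n  0  0  1  2  2  2  2  2  3  3
 o  0  1  1  2  3  3  3  3  3  3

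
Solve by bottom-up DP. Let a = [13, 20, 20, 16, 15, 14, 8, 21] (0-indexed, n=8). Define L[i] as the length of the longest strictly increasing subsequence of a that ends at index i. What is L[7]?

   i    0    1    2    3    4    5    6    7
a[i]   13   20   20   16   15   14    8   21
L[i]    1    2    2    2    2    2    1    3

3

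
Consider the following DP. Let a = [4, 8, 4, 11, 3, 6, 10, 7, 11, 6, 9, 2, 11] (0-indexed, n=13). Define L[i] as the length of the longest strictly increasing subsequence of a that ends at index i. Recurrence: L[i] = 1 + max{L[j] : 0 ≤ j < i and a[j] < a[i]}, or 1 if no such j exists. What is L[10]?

   i    0    1    2    3    4    5    6    7    8    9   10   11   12
a[i]    4    8    4   11    3    6   10    7   11    6    9    2   11
L[i]    1    2    1    3    1    2    3    3    4    2    4    1    5

4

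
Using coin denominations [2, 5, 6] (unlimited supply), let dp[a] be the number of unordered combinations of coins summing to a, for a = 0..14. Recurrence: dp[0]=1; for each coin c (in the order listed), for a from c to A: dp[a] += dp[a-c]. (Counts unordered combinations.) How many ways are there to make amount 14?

after  coin     0     1     2     3     4     5     6     7     8     9    10    11    12    13    14
          2     1     0     1     0     1     0     1     0     1     0     1     0     1     0     1
          5     1     0     1     0     1     1     1     1     1     1     2     1     2     1     2
          6     1     0     1     0     1     1     2     1     2     1     3     2     4     2     4

4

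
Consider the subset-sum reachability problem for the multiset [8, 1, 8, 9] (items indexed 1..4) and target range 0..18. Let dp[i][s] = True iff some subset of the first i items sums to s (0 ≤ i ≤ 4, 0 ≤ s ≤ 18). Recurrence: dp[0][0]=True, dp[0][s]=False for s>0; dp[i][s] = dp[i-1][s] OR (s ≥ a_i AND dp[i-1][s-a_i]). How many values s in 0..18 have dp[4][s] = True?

8

i\s   0   1   2   3   4   5   6   7   8   9  10  11  12  13  14  15  16  17  18
  0   T   F   F   F   F   F   F   F   F   F   F   F   F   F   F   F   F   F   F
  1   T   F   F   F   F   F   F   F   T   F   F   F   F   F   F   F   F   F   F
  2   T   T   F   F   F   F   F   F   T   T   F   F   F   F   F   F   F   F   F
  3   T   T   F   F   F   F   F   F   T   T   F   F   F   F   F   F   T   T   F
  4   T   T   F   F   F   F   F   F   T   T   T   F   F   F   F   F   T   T   T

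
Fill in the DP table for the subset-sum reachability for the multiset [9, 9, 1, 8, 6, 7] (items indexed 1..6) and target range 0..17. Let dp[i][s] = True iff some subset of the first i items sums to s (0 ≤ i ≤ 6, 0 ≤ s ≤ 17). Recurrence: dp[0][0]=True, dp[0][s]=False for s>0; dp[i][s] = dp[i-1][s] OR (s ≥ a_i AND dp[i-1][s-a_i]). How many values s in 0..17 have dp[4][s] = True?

i\s   0   1   2   3   4   5   6   7   8   9  10  11  12  13  14  15  16  17
  0   T   F   F   F   F   F   F   F   F   F   F   F   F   F   F   F   F   F
  1   T   F   F   F   F   F   F   F   F   T   F   F   F   F   F   F   F   F
  2   T   F   F   F   F   F   F   F   F   T   F   F   F   F   F   F   F   F
  3   T   T   F   F   F   F   F   F   F   T   T   F   F   F   F   F   F   F
  4   T   T   F   F   F   F   F   F   T   T   T   F   F   F   F   F   F   T
  5   T   T   F   F   F   F   T   T   T   T   T   F   F   F   T   T   T   T
  6   T   T   F   F   F   F   T   T   T   T   T   F   F   T   T   T   T   T

6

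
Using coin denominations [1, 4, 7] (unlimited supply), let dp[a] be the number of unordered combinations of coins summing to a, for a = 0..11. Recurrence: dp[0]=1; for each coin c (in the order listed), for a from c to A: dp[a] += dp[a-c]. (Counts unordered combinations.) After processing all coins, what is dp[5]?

after  coin     0     1     2     3     4     5     6     7     8     9    10    11
          1     1     1     1     1     1     1     1     1     1     1     1     1
          4     1     1     1     1     2     2     2     2     3     3     3     3
          7     1     1     1     1     2     2     2     3     4     4     4     5

2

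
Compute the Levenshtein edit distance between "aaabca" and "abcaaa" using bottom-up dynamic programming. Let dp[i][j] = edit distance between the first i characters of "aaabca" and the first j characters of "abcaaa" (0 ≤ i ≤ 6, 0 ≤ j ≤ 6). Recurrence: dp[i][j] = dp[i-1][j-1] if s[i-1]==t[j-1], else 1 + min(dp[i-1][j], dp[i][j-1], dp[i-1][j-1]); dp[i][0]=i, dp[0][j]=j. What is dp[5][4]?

3

   ''  a  b  c  a  a  a
''  0  1  2  3  4  5  6
 a  1  0  1  2  3  4  5
 a  2  1  1  2  2  3  4
 a  3  2  2  2  2  2  3
 b  4  3  2  3  3  3  3
 c  5  4  3  2  3  4  4
 a  6  5  4  3  2  3  4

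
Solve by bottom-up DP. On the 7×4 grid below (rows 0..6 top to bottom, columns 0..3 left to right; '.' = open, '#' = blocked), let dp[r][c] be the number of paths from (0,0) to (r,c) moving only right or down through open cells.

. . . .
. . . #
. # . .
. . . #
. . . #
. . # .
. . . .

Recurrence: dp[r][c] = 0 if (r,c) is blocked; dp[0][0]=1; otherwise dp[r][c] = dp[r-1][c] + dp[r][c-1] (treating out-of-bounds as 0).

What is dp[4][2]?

6

r\c   0   1   2   3
  0   1   1   1   1
  1   1   2   3   0
  2   1   0   3   3
  3   1   1   4   0
  4   1   2   6   0
  5   1   3   0   0
  6   1   4   4   4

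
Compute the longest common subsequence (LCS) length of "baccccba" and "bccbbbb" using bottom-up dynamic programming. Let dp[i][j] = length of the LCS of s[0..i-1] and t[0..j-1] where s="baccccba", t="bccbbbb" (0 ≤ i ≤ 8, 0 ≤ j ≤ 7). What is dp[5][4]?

3

   ''  b  c  c  b  b  b  b
''  0  0  0  0  0  0  0  0
 b  0  1  1  1  1  1  1  1
 a  0  1  1  1  1  1  1  1
 c  0  1  2  2  2  2  2  2
 c  0  1  2  3  3  3  3  3
 c  0  1  2  3  3  3  3  3
 c  0  1  2  3  3  3  3  3
 b  0  1  2  3  4  4  4  4
 a  0  1  2  3  4  4  4  4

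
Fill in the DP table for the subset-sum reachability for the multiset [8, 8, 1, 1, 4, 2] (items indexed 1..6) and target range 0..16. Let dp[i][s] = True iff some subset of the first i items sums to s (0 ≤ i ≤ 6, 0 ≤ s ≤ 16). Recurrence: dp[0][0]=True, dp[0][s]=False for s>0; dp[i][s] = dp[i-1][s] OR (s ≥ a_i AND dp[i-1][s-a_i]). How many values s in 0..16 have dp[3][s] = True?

i\s   0   1   2   3   4   5   6   7   8   9  10  11  12  13  14  15  16
  0   T   F   F   F   F   F   F   F   F   F   F   F   F   F   F   F   F
  1   T   F   F   F   F   F   F   F   T   F   F   F   F   F   F   F   F
  2   T   F   F   F   F   F   F   F   T   F   F   F   F   F   F   F   T
  3   T   T   F   F   F   F   F   F   T   T   F   F   F   F   F   F   T
  4   T   T   T   F   F   F   F   F   T   T   T   F   F   F   F   F   T
  5   T   T   T   F   T   T   T   F   T   T   T   F   T   T   T   F   T
  6   T   T   T   T   T   T   T   T   T   T   T   T   T   T   T   T   T

5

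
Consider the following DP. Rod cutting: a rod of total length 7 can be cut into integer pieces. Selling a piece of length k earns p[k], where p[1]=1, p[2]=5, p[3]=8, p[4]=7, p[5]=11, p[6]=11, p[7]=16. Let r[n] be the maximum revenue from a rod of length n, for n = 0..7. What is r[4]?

10

   n    0    1    2    3    4    5    6    7
r[n]    0    1    5    8   10   13   16   18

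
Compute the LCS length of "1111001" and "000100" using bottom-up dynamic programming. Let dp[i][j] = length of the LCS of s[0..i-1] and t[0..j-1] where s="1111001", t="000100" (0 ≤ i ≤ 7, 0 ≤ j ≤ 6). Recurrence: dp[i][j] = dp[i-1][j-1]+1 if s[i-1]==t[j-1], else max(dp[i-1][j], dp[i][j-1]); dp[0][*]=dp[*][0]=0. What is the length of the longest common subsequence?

   ''  0  0  0  1  0  0
''  0  0  0  0  0  0  0
 1  0  0  0  0  1  1  1
 1  0  0  0  0  1  1  1
 1  0  0  0  0  1  1  1
 1  0  0  0  0  1  1  1
 0  0  1  1  1  1  2  2
 0  0  1  2  2  2  2  3
 1  0  1  2  2  3  3  3

3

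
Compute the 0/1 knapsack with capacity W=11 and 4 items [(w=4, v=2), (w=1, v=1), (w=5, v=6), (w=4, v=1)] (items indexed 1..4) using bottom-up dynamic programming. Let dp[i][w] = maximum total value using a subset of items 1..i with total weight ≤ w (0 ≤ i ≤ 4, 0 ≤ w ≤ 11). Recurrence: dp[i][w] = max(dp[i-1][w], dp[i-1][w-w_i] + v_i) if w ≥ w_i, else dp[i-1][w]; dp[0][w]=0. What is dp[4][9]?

i\w   0   1   2   3   4   5   6   7   8   9  10  11
  0   0   0   0   0   0   0   0   0   0   0   0   0
  1   0   0   0   0   2   2   2   2   2   2   2   2
  2   0   1   1   1   2   3   3   3   3   3   3   3
  3   0   1   1   1   2   6   7   7   7   8   9   9
  4   0   1   1   1   2   6   7   7   7   8   9   9

8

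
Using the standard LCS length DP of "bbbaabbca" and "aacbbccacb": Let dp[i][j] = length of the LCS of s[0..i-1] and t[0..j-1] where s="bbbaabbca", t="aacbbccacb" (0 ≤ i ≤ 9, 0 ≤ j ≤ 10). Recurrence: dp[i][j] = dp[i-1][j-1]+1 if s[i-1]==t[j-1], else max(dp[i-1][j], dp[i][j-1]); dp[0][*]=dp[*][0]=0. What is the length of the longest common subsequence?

   ''  a  a  c  b  b  c  c  a  c  b
''  0  0  0  0  0  0  0  0  0  0  0
 b  0  0  0  0  1  1  1  1  1  1  1
 b  0  0  0  0  1  2  2  2  2  2  2
 b  0  0  0  0  1  2  2  2  2  2  3
 a  0  1  1  1  1  2  2  2  3  3  3
 a  0  1  2  2  2  2  2  2  3  3  3
 b  0  1  2  2  3  3  3  3  3  3  4
 b  0  1  2  2  3  4  4  4  4  4  4
 c  0  1  2  3  3  4  5  5  5  5  5
 a  0  1  2  3  3  4  5  5  6  6  6

6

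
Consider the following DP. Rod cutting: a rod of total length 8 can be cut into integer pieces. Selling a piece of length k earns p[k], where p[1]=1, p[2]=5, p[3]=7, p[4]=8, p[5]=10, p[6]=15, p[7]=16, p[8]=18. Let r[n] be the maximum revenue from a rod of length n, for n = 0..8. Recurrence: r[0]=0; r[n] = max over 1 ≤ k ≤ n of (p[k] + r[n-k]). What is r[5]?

   n    0    1    2    3    4    5    6    7    8
r[n]    0    1    5    7   10   12   15   17   20

12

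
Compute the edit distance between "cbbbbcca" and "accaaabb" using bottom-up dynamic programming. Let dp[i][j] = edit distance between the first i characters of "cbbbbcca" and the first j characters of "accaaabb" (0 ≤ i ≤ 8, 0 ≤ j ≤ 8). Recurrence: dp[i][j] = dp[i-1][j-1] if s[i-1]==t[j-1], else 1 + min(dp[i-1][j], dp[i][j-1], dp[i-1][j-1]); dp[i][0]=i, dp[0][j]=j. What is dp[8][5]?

6

   ''  a  c  c  a  a  a  b  b
''  0  1  2  3  4  5  6  7  8
 c  1  1  1  2  3  4  5  6  7
 b  2  2  2  2  3  4  5  5  6
 b  3  3  3  3  3  4  5  5  5
 b  4  4  4  4  4  4  5  5  5
 b  5  5  5  5  5  5  5  5  5
 c  6  6  5  5  6  6  6  6  6
 c  7  7  6  5  6  7  7  7  7
 a  8  7  7  6  5  6  7  8  8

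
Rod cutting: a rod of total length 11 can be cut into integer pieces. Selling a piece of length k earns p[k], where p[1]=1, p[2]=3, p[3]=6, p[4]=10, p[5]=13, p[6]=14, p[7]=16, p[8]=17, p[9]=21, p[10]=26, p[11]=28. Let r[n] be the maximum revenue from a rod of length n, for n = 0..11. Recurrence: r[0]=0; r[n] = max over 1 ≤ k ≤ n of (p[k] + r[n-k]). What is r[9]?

   n    0    1    2    3    4    5    6    7    8    9   10   11
r[n]    0    1    3    6   10   13   14   16   20   23   26   28

23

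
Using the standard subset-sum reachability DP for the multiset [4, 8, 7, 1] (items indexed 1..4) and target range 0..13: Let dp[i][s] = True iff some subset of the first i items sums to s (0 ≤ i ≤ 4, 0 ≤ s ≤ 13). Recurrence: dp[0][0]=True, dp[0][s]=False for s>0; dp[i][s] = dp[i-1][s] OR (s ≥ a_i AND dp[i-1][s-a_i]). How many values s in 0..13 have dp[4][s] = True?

10

i\s   0   1   2   3   4   5   6   7   8   9  10  11  12  13
  0   T   F   F   F   F   F   F   F   F   F   F   F   F   F
  1   T   F   F   F   T   F   F   F   F   F   F   F   F   F
  2   T   F   F   F   T   F   F   F   T   F   F   F   T   F
  3   T   F   F   F   T   F   F   T   T   F   F   T   T   F
  4   T   T   F   F   T   T   F   T   T   T   F   T   T   T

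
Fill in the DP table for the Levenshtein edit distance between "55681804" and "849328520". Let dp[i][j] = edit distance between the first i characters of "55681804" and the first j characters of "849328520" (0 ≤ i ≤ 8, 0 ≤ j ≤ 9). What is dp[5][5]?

5

   ''  8  4  9  3  2  8  5  2  0
''  0  1  2  3  4  5  6  7  8  9
 5  1  1  2  3  4  5  6  6  7  8
 5  2  2  2  3  4  5  6  6  7  8
 6  3  3  3  3  4  5  6  7  7  8
 8  4  3  4  4  4  5  5  6  7  8
 1  5  4  4  5  5  5  6  6  7  8
 8  6  5  5  5  6  6  5  6  7  8
 0  7  6  6  6  6  7  6  6  7  7
 4  8  7  6  7  7  7  7  7  7  8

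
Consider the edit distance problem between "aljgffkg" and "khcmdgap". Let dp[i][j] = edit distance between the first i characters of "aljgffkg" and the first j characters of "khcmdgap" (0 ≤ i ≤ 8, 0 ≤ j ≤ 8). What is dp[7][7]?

7

   ''  k  h  c  m  d  g  a  p
''  0  1  2  3  4  5  6  7  8
 a  1  1  2  3  4  5  6  6  7
 l  2  2  2  3  4  5  6  7  7
 j  3  3  3  3  4  5  6  7  8
 g  4  4  4  4  4  5  5  6  7
 f  5  5  5  5  5  5  6  6  7
 f  6  6  6  6  6  6  6  7  7
 k  7  6  7  7  7  7  7  7  8
 g  8  7  7  8  8  8  7  8  8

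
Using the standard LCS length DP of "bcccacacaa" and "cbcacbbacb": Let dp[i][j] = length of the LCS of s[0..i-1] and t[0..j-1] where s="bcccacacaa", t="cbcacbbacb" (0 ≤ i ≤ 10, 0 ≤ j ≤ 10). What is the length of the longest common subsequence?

   ''  c  b  c  a  c  b  b  a  c  b
''  0  0  0  0  0  0  0  0  0  0  0
 b  0  0  1  1  1  1  1  1  1  1  1
 c  0  1  1  2  2  2  2  2  2  2  2
 c  0  1  1  2  2  3  3  3  3  3  3
 c  0  1  1  2  2  3  3  3  3  4  4
 a  0  1  1  2  3  3  3  3  4  4  4
 c  0  1  1  2  3  4  4  4  4  5  5
 a  0  1  1  2  3  4  4  4  5  5  5
 c  0  1  1  2  3  4  4  4  5  6  6
 a  0  1  1  2  3  4  4  4  5  6  6
 a  0  1  1  2  3  4  4  4  5  6  6

6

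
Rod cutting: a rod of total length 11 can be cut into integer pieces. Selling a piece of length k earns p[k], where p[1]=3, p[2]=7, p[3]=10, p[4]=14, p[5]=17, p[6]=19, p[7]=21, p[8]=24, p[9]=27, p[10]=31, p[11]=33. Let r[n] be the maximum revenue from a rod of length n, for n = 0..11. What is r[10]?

   n    0    1    2    3    4    5    6    7    8    9   10   11
r[n]    0    3    7   10   14   17   21   24   28   31   35   38

35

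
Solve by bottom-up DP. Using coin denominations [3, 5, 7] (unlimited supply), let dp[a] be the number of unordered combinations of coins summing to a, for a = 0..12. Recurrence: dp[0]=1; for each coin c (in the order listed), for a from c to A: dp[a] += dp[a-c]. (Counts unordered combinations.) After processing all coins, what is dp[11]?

1

after  coin     0     1     2     3     4     5     6     7     8     9    10    11    12
          3     1     0     0     1     0     0     1     0     0     1     0     0     1
          5     1     0     0     1     0     1     1     0     1     1     1     1     1
          7     1     0     0     1     0     1     1     1     1     1     2     1     2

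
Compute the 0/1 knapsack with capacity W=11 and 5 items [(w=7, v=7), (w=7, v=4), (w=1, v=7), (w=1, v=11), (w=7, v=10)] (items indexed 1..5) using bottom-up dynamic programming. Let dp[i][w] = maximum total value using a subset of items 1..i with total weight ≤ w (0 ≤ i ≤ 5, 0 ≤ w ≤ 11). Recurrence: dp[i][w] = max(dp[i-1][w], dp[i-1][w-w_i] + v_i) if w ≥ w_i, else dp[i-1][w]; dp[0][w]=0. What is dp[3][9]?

14

i\w   0   1   2   3   4   5   6   7   8   9  10  11
  0   0   0   0   0   0   0   0   0   0   0   0   0
  1   0   0   0   0   0   0   0   7   7   7   7   7
  2   0   0   0   0   0   0   0   7   7   7   7   7
  3   0   7   7   7   7   7   7   7  14  14  14  14
  4   0  11  18  18  18  18  18  18  18  25  25  25
  5   0  11  18  18  18  18  18  18  21  28  28  28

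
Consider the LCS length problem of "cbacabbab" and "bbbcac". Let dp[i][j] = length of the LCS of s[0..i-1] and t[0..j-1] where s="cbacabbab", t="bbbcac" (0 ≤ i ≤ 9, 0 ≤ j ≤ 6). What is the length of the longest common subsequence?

   ''  b  b  b  c  a  c
''  0  0  0  0  0  0  0
 c  0  0  0  0  1  1  1
 b  0  1  1  1  1  1  1
 a  0  1  1  1  1  2  2
 c  0  1  1  1  2  2  3
 a  0  1  1  1  2  3  3
 b  0  1  2  2  2  3  3
 b  0  1  2  3  3  3  3
 a  0  1  2  3  3  4  4
 b  0  1  2  3  3  4  4

4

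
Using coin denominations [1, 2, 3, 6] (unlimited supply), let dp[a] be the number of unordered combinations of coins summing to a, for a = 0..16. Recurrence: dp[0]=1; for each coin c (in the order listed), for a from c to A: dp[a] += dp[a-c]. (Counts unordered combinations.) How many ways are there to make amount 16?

48

after  coin     0     1     2     3     4     5     6     7     8     9    10    11    12    13    14    15    16
          1     1     1     1     1     1     1     1     1     1     1     1     1     1     1     1     1     1
          2     1     1     2     2     3     3     4     4     5     5     6     6     7     7     8     8     9
          3     1     1     2     3     4     5     7     8    10    12    14    16    19    21    24    27    30
          6     1     1     2     3     4     5     8     9    12    15    18    21    27    30    36    42    48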